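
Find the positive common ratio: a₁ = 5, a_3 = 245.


r^(n-1) = aₙ/a₁
r^2 = 245/5 = 49
r = 49^(1/2)
= ±7; taking r > 0 gives r = 7

r = 7


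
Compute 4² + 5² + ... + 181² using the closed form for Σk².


Σₖ₌4^181 k² = Σₖ₌₁^181 k² − Σₖ₌₁^3 k²
= 181·182·363/6 − 3·4·7/6
= 1992991 − 14 = 1992977

Σk² = 1992977


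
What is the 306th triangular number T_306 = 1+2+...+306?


n(n+1)/2 = 306×307/2 = 93942/2 = 46971

Σk = 46971


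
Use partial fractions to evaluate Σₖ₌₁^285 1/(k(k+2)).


1/(k(k+2)) = (1/2)·(1/k - 1/(k+2)) (partial fractions)
Telescoping: Σ = (1/2)·(1 + 1/2 - 1/286 - 1/287) = 61275/82082

Sum = 61275/82082


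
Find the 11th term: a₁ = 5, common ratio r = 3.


aₙ = a₁·r^(n-1)
= 5×3^10
= 5×59049
= 295245

a_11 = 295245


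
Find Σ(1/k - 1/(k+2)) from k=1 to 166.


Telescoping with gap 2: two head and two tail terms survive.
= (1 + 1/2) - (1/167 + 1/168)
= 3/2 - 1/167 - 1/168 = 41749/28056

Sum = 41749/28056


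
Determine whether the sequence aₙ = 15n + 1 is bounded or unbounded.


aₙ = 15n + 1 → as n→∞, aₙ→∞
No finite upper bound exists
The sequence is UNBOUNDED

Unbounded (aₙ → ∞ as n → ∞)


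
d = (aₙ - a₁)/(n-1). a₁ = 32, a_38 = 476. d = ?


d = (aₙ - a₁)/(n-1)
= (476 - 32)/(38-1)
= 444/37 = 12

d = 12


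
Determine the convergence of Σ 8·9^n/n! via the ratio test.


aₙ = 8·9^n/n!
a_{n+1}/aₙ = 9^(n+1)/(n+1)! × n!/9^n  (constant 8 cancels)
= 9/(n+1)
L = lim(n→∞) 9/(n+1) = 0
L < 1 → series CONVERGES

Converges (ratio test: L = 0 < 1)


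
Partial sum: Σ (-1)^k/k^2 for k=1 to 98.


S = -1 + 1/4 - 1/9 + 1/16 - 1/25 + 1/36 - 1/49 + 1/64 ± ...
= -0.8224
(Full series converges to -π²/12 ≈ -0.8225)

S_98 = -0.8224


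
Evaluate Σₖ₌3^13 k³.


Σₖ₌3^13 k³ = [13·14/2]² − [2·3/2]²
= 8281 − 9 = 8272

Σk³ = 8272


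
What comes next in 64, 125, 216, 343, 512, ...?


Pattern: perfect cubes: n³
Terms: 64, 125, 216, 343, 512
Next term = 729

Next term = 729


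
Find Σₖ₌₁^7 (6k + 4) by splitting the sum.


Σ(6k+4) = 6·Σk + 4·n
= 6·28 + 4·7
= 168 + 28 = 196

Σ = 196


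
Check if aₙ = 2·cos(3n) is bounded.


For all n, -1 ≤ cos(3n) ≤ 1, so -2 ≤ 2·cos(3n) ≤ 2
Lower bound: -2, Upper bound: 2
The sequence IS bounded

Bounded (-2 ≤ aₙ ≤ 2)


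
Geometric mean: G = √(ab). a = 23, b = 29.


GM = √(23×29) = √667 = 25.8263

GM = 25.8263


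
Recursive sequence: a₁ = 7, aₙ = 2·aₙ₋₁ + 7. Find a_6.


Computing step by step:
a_1 = 7
a_2 = 21
a_3 = 49
a_4 = 105
a_5 = 217
a_6 = 441


a_6 = 441


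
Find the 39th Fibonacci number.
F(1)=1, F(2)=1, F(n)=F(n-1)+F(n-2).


Fibonacci sequence: 1, 1, 2, 3, 5, 8, 13, 21, 34, 55, 89, ...
F(39) = 63245986

F(39) = 63245986


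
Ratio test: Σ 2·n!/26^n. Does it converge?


aₙ = 2·n!/26^n
a_{n+1}/aₙ = (n+1)!/26^(n+1) × 26^n/n!  (constant 2 cancels)
= (n+1)/26
L = lim(n→∞) (n+1)/26 = ∞
L > 1 → series DIVERGES

Diverges (ratio test: L = ∞ > 1)


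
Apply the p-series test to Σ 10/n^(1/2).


p-series test: Σ c/n^p converges if p > 1, diverges if p ≤ 1 (constant c > 0 doesn't affect convergence).
p = 1/2
1/2 ≤ 1 → DIVERGES

Diverges (p = 1/2 ≤ 1)


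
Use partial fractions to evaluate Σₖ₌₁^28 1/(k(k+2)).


1/(k(k+2)) = (1/2)·(1/k - 1/(k+2)) (partial fractions)
Telescoping: Σ = (1/2)·(1 + 1/2 - 1/29 - 1/30) = 623/870

Sum = 623/870


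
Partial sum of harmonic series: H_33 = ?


H_33 = 1/1 + 1/2 + 1/3 + ... + 1/33
= 53676090078349/13127595717600
≈ 4.0888

H_33 = 53676090078349/13127595717600 ≈ 4.0888


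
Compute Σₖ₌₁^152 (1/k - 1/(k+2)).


Telescoping with gap 2: two head and two tail terms survive.
= (1 + 1/2) - (1/153 + 1/154)
= 3/2 - 1/153 - 1/154 = 17518/11781

Sum = 17518/11781


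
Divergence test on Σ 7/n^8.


lim(n→∞) 7/n^8 = 0
lim aₙ = 0 → nth-term test is INCONCLUSIVE
(Need other tests; this is actually a convergent p-series with p=8 > 1)

Inconclusive (lim aₙ = 0; need another test)


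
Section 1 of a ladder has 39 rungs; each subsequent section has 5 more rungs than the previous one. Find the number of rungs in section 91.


aₙ = a₁ + (n-1)d
= 39 + (91-1)×5
= 39 + 450
= 489

a_91 = 489


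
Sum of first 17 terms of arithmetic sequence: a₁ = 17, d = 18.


aₙ = 17 + (17-1)×18 = 305
Sₙ = n(a₁+aₙ)/2 = 17×(17+305)/2
= 17×322/2 = 2737

S_17 = 2737


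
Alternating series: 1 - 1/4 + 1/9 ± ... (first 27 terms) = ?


S = 1 - 1/4 + 1/9 - 1/16 + 1/25 - 1/36 + 1/49 - 1/64 ± ...
= 0.8231
(Full series converges to +π²/12 ≈ +0.8225)

S_27 = 0.8231


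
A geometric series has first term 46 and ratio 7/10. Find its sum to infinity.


S∞ = a₁/(1-r) = 46/(1 - 7/10)
= 46/(3/10)
= 460/3

S∞ = 460/3


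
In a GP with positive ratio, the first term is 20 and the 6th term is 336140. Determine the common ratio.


r^(n-1) = aₙ/a₁
r^5 = 336140/20 = 16807
r = 16807^(1/5)
= 7

r = 7


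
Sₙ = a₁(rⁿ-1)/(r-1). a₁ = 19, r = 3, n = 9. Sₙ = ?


Sₙ = 19×(3^9 - 1)/(3 - 1)
= 19×(19683 - 1)/2
= 19×19682/2
= 186979

S_9 = 186979


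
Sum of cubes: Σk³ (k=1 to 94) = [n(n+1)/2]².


n(n+1)/2 = 94×95/2 = 4465
Σk³ = 4465² = 19936225

Σk³ = 19936225


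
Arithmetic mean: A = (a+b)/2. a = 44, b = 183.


AM = (44 + 183)/2 = 227/2 = 113.5

AM = 113.5


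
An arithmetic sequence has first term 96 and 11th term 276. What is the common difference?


d = (aₙ - a₁)/(n-1)
= (276 - 96)/(11-1)
= 180/10 = 18

d = 18


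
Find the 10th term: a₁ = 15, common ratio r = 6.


aₙ = a₁·r^(n-1)
= 15×6^9
= 15×10077696
= 151165440

a_10 = 151165440


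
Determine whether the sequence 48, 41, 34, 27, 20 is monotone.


Differences: -7, -7, -7, -7
All differences < 0 → strictly DECREASING

Monotonically decreasing


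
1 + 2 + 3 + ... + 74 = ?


n(n+1)/2 = 74×75/2 = 5550/2 = 2775

Σk = 2775


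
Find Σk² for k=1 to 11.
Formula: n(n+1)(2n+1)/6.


n = 11
n(n+1)(2n+1)/6 = 11×12×23/6
= 3036/6 = 506

Σk² = 506


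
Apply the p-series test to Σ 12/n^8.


p-series test: Σ c/n^p converges if p > 1, diverges if p ≤ 1 (constant c > 0 doesn't affect convergence).
p = 8
8 > 1 → CONVERGES

Converges (p = 8 > 1)


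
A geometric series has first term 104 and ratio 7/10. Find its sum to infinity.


S∞ = a₁/(1-r) = 104/(1 - 7/10)
= 104/(3/10)
= 1040/3

S∞ = 1040/3


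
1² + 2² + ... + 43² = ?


n = 43
n(n+1)(2n+1)/6 = 43×44×87/6
= 164604/6 = 27434

Σk² = 27434


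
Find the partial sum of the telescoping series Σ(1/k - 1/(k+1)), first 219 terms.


Telescoping: adjacent terms cancel.
= 1/1 - 1/220
= 1 - 1/220 = 219/220

Sum = 219/220


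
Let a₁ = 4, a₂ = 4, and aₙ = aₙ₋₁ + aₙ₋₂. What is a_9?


Computing iteratively: 4, 4, 8, 12, 20, 32, 52, 84, 136
a_9 = 136

a_9 = 136


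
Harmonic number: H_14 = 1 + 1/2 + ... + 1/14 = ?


H_14 = 1/1 + 1/2 + 1/3 + ... + 1/14
= 1171733/360360
≈ 3.2516

H_14 = 1171733/360360 ≈ 3.2516


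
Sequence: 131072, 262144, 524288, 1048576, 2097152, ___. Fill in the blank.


Pattern: powers of 2: 2ⁿ
Terms: 131072, 262144, 524288, 1048576, 2097152
Next term = 4194304

Next term = 4194304


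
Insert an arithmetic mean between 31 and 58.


AM = (31 + 58)/2 = 89/2 = 44.5

AM = 44.5


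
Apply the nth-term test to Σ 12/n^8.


lim(n→∞) 12/n^8 = 0
lim aₙ = 0 → nth-term test is INCONCLUSIVE
(Need other tests; this is actually a convergent p-series with p=8 > 1)

Inconclusive (lim aₙ = 0; need another test)


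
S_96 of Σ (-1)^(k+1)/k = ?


S = 1 - 1/2 + 1/3 - 1/4 + 1/5 - 1/6 + 1/7 - 1/8 ± ...
= 0.688
(Full series converges to +ln(2) ≈ +0.6931)

S_96 = 0.688


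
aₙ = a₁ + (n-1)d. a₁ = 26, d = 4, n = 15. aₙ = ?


aₙ = a₁ + (n-1)d
= 26 + (15-1)×4
= 26 + 56
= 82

a_15 = 82


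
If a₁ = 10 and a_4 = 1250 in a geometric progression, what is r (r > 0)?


r^(n-1) = aₙ/a₁
r^3 = 1250/10 = 125
r = 125^(1/3)
= 5

r = 5


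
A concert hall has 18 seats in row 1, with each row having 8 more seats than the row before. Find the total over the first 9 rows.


aₙ = 18 + (9-1)×8 = 82
Sₙ = n(a₁+aₙ)/2 = 9×(18+82)/2
= 9×100/2 = 450

S_9 = 450


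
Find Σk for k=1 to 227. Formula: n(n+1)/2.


n(n+1)/2 = 227×228/2 = 51756/2 = 25878

Σk = 25878


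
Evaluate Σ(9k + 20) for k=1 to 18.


Σ(9k+20) = 9·Σk + 20·n
= 9·171 + 20·18
= 1539 + 360 = 1899

Σ = 1899


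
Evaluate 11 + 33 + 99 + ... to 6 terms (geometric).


Sₙ = 11×(3^6 - 1)/(3 - 1)
= 11×(729 - 1)/2
= 11×728/2
= 4004

S_6 = 4004


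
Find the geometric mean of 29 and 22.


GM = √(29×22) = √638 = 25.2587

GM = 25.2587


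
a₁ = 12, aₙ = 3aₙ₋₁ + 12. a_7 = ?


Computing step by step:
a_1 = 12
a_2 = 48
a_3 = 156
a_4 = 480
a_5 = 1452
a_6 = 4368
a_7 = 13116


a_7 = 13116


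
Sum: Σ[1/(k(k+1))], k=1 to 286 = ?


1/(k(k+1)) = 1/k - 1/(k+1) (partial fractions)
Telescoping: Σ = 1 - 1/287 = 286/287

Sum = 286/287


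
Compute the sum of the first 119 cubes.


n(n+1)/2 = 119×120/2 = 7140
Σk³ = 7140² = 50979600

Σk³ = 50979600


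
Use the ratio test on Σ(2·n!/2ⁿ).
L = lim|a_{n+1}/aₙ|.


aₙ = 2·n!/2^n
a_{n+1}/aₙ = (n+1)!/2^(n+1) × 2^n/n!  (constant 2 cancels)
= (n+1)/2
L = lim(n→∞) (n+1)/2 = ∞
L > 1 → series DIVERGES

Diverges (ratio test: L = ∞ > 1)


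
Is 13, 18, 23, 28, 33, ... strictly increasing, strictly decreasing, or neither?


Differences: 5, 5, 5, 5
All differences > 0 → strictly INCREASING

Monotonically increasing


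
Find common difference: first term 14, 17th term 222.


d = (aₙ - a₁)/(n-1)
= (222 - 14)/(17-1)
= 208/16 = 13

d = 13


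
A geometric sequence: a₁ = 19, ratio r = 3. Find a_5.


aₙ = a₁·r^(n-1)
= 19×3^4
= 19×81
= 1539

a_5 = 1539


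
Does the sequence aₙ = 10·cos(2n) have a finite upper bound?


For all n, -1 ≤ cos(2n) ≤ 1, so -10 ≤ 10·cos(2n) ≤ 10
Lower bound: -10, Upper bound: 10
The sequence IS bounded

Bounded (-10 ≤ aₙ ≤ 10)


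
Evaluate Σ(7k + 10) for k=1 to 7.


Σ(7k+10) = 7·Σk + 10·n
= 7·28 + 10·7
= 196 + 70 = 266

Σ = 266


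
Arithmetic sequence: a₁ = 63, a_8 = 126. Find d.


d = (aₙ - a₁)/(n-1)
= (126 - 63)/(8-1)
= 63/7 = 9

d = 9


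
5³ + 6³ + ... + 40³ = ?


Σₖ₌5^40 k³ = [40·41/2]² − [4·5/2]²
= 672400 − 100 = 672300

Σk³ = 672300


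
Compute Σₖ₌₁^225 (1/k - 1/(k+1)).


Telescoping: adjacent terms cancel.
= 1/1 - 1/226
= 1 - 1/226 = 225/226

Sum = 225/226


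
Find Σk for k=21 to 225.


Σₖ₌21^225 k = Σₖ₌₁^225 k − Σₖ₌₁^20 k
= 225·226/2 − 20·21/2
= 25425 − 210 = 25215

Σk = 25215


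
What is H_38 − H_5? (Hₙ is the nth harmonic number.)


Σₖ₌6^38 1/k = 1/6 + 1/7 + 1/8 + ... + 1/38
= 944517924598993/485721041551200
≈ 1.9446

Sum = 944517924598993/485721041551200 ≈ 1.9446


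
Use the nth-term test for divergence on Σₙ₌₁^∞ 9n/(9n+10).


lim(n→∞) 9n/(9n+10) = 9/9 = 1  (divide numerator and denominator by n)
lim aₙ = 1 ≠ 0 → series DIVERGES

Diverges (lim aₙ = 1 ≠ 0)


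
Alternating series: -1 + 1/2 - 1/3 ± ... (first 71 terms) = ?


S = -1 + 1/2 - 1/3 + 1/4 - 1/5 + 1/6 - 1/7 + 1/8 ± ...
= -0.7001
(Full series converges to -ln(2) ≈ -0.6931)

S_71 = -0.7001


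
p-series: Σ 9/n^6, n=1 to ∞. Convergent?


p-series test: Σ c/n^p converges if p > 1, diverges if p ≤ 1 (constant c > 0 doesn't affect convergence).
p = 6
6 > 1 → CONVERGES

Converges (p = 6 > 1)


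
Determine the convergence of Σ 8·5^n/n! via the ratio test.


aₙ = 8·5^n/n!
a_{n+1}/aₙ = 5^(n+1)/(n+1)! × n!/5^n  (constant 8 cancels)
= 5/(n+1)
L = lim(n→∞) 5/(n+1) = 0
L < 1 → series CONVERGES

Converges (ratio test: L = 0 < 1)


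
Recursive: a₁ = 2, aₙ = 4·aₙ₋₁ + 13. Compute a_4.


Computing step by step:
a_1 = 2
a_2 = 21
a_3 = 97
a_4 = 401


a_4 = 401


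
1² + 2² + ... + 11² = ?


n = 11
n(n+1)(2n+1)/6 = 11×12×23/6
= 3036/6 = 506

Σk² = 506


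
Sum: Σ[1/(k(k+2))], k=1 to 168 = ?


1/(k(k+2)) = (1/2)·(1/k - 1/(k+2)) (partial fractions)
Telescoping: Σ = (1/2)·(1 + 1/2 - 1/169 - 1/170) = 10689/14365

Sum = 10689/14365


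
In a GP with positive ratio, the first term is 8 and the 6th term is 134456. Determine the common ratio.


r^(n-1) = aₙ/a₁
r^5 = 134456/8 = 16807
r = 16807^(1/5)
= 7

r = 7


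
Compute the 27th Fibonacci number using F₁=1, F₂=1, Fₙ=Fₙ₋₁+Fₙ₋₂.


Fibonacci sequence: 1, 1, 2, 3, 5, 8, 13, 21, 34, 55, 89, ...
F(27) = 196418

F(27) = 196418


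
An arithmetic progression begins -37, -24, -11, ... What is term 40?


aₙ = a₁ + (n-1)d
= -37 + (40-1)×13
= -37 + 507
= 470

a_40 = 470


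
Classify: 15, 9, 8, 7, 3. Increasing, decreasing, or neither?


Differences: -6, -1, -1, -4
All differences < 0 → strictly DECREASING

Monotonically decreasing


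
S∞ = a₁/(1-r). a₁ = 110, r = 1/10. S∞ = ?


S∞ = a₁/(1-r) = 110/(1 - 1/10)
= 110/(9/10)
= 1100/9

S∞ = 1100/9


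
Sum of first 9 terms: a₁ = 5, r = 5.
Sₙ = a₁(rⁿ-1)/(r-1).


Sₙ = 5×(5^9 - 1)/(5 - 1)
= 5×(1953125 - 1)/4
= 5×1953124/4
= 2441405

S_9 = 2441405


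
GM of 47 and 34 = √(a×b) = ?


GM = √(47×34) = √1598 = 39.975

GM = 39.975


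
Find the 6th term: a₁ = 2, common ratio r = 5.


aₙ = a₁·r^(n-1)
= 2×5^5
= 2×3125
= 6250

a_6 = 6250


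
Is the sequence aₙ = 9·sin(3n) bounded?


For all n, -1 ≤ sin(3n) ≤ 1, so -9 ≤ 9·sin(3n) ≤ 9
Lower bound: -9, Upper bound: 9
The sequence IS bounded

Bounded (-9 ≤ aₙ ≤ 9)


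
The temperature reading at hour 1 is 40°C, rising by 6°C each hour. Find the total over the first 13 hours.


aₙ = 40 + (13-1)×6 = 112
Sₙ = n(a₁+aₙ)/2 = 13×(40+112)/2
= 13×152/2 = 988

S_13 = 988


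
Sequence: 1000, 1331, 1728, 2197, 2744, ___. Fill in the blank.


Pattern: perfect cubes: n³
Terms: 1000, 1331, 1728, 2197, 2744
Next term = 3375

Next term = 3375


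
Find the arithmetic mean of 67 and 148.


AM = (67 + 148)/2 = 215/2 = 107.5

AM = 107.5


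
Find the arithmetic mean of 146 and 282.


AM = (146 + 282)/2 = 428/2 = 214

AM = 214


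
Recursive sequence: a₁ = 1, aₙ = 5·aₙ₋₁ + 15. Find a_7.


Computing step by step:
a_1 = 1
a_2 = 20
a_3 = 115
a_4 = 590
a_5 = 2965
a_6 = 14840
a_7 = 74215


a_7 = 74215


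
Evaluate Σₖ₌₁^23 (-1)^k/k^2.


S = -1 + 1/4 - 1/9 + 1/16 - 1/25 + 1/36 - 1/49 + 1/64 ± ...
= -0.8234
(Full series converges to -π²/12 ≈ -0.8225)

S_23 = -0.8234


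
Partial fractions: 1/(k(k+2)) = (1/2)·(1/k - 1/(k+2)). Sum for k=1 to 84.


1/(k(k+2)) = (1/2)·(1/k - 1/(k+2)) (partial fractions)
Telescoping: Σ = (1/2)·(1 + 1/2 - 1/85 - 1/86) = 5397/7310

Sum = 5397/7310


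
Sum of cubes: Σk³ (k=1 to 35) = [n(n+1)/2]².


n(n+1)/2 = 35×36/2 = 630
Σk³ = 630² = 396900

Σk³ = 396900


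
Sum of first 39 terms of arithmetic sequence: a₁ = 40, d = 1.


aₙ = 40 + (39-1)×1 = 78
Sₙ = n(a₁+aₙ)/2 = 39×(40+78)/2
= 39×118/2 = 2301

S_39 = 2301


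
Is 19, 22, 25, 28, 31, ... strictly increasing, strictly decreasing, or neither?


Differences: 3, 3, 3, 3
All differences > 0 → strictly INCREASING

Monotonically increasing


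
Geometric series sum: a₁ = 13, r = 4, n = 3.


Sₙ = 13×(4^3 - 1)/(4 - 1)
= 13×(64 - 1)/3
= 13×63/3
= 273

S_3 = 273


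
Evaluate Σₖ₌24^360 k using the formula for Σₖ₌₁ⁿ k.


Σₖ₌24^360 k = Σₖ₌₁^360 k − Σₖ₌₁^23 k
= 360·361/2 − 23·24/2
= 64980 − 276 = 64704

Σk = 64704


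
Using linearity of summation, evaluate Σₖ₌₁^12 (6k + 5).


Σ(6k+5) = 6·Σk + 5·n
= 6·78 + 5·12
= 468 + 60 = 528

Σ = 528


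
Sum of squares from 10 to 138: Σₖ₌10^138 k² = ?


Σₖ₌10^138 k² = Σₖ₌₁^138 k² − Σₖ₌₁^9 k²
= 138·139·277/6 − 9·10·19/6
= 885569 − 285 = 885284

Σk² = 885284


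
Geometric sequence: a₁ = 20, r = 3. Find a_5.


aₙ = a₁·r^(n-1)
= 20×3^4
= 20×81
= 1620

a_5 = 1620


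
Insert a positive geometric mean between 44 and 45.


GM = √(44×45) = √1980 = 44.4972

GM = 44.4972


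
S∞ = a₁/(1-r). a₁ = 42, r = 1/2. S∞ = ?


S∞ = a₁/(1-r) = 42/(1 - 1/2)
= 42/(1/2)
= 84

S∞ = 84


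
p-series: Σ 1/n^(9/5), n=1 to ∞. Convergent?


p-series test: Σ c/n^p converges if p > 1, diverges if p ≤ 1 (constant c > 0 doesn't affect convergence).
p = 9/5
9/5 > 1 → CONVERGES

Converges (p = 9/5 > 1)


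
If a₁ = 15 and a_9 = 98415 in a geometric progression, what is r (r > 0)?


r^(n-1) = aₙ/a₁
r^8 = 98415/15 = 6561
r = 6561^(1/8)
= ±3; taking r > 0 gives r = 3

r = 3


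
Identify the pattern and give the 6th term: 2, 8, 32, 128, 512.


Pattern: geometric (r=4)
Terms: 2, 8, 32, 128, 512
Next term = 2048

Next term = 2048


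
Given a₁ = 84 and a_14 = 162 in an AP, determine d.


d = (aₙ - a₁)/(n-1)
= (162 - 84)/(14-1)
= 78/13 = 6

d = 6


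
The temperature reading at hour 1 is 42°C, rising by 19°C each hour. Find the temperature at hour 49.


aₙ = a₁ + (n-1)d
= 42 + (49-1)×19
= 42 + 912
= 954

a_49 = 954


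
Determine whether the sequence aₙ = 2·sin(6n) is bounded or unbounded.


For all n, -1 ≤ sin(6n) ≤ 1, so -2 ≤ 2·sin(6n) ≤ 2
Lower bound: -2, Upper bound: 2
The sequence IS bounded

Bounded (-2 ≤ aₙ ≤ 2)


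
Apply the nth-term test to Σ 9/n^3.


lim(n→∞) 9/n^3 = 0
lim aₙ = 0 → nth-term test is INCONCLUSIVE
(Need other tests; this is actually a convergent p-series with p=3 > 1)

Inconclusive (lim aₙ = 0; need another test)


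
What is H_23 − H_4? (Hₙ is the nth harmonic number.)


Σₖ₌5^23 1/k = 1/5 + 1/6 + 1/7 + ... + 1/23
= 589307197/356948592
≈ 1.651

Sum = 589307197/356948592 ≈ 1.651


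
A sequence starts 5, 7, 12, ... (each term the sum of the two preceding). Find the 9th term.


Computing iteratively: 5, 7, 12, 19, 31, 50, 81, 131, 212
a_9 = 212

a_9 = 212


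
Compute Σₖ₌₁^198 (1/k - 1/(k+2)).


Telescoping with gap 2: two head and two tail terms survive.
= (1 + 1/2) - (1/199 + 1/200)
= 3/2 - 1/199 - 1/200 = 59301/39800

Sum = 59301/39800


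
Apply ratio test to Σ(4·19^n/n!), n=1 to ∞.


aₙ = 4·19^n/n!
a_{n+1}/aₙ = 19^(n+1)/(n+1)! × n!/19^n  (constant 4 cancels)
= 19/(n+1)
L = lim(n→∞) 19/(n+1) = 0
L < 1 → series CONVERGES

Converges (ratio test: L = 0 < 1)


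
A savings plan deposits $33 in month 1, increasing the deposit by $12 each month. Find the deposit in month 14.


aₙ = a₁ + (n-1)d
= 33 + (14-1)×12
= 33 + 156
= 189

a_14 = 189


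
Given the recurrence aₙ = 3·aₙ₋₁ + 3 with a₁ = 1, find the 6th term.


Computing step by step:
a_1 = 1
a_2 = 6
a_3 = 21
a_4 = 66
a_5 = 201
a_6 = 606


a_6 = 606


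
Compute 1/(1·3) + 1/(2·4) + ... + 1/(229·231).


1/(k(k+2)) = (1/2)·(1/k - 1/(k+2)) (partial fractions)
Telescoping: Σ = (1/2)·(1 + 1/2 - 1/230 - 1/231) = 39617/53130

Sum = 39617/53130


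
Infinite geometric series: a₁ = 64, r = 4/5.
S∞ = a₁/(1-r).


S∞ = a₁/(1-r) = 64/(1 - 4/5)
= 64/(1/5)
= 320

S∞ = 320


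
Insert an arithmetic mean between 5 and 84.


AM = (5 + 84)/2 = 89/2 = 44.5

AM = 44.5


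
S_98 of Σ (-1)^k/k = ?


S = -1 + 1/2 - 1/3 + 1/4 - 1/5 + 1/6 - 1/7 + 1/8 ± ...
= -0.6881
(Full series converges to -ln(2) ≈ -0.6931)

S_98 = -0.6881


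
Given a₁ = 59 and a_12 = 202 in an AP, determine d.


d = (aₙ - a₁)/(n-1)
= (202 - 59)/(12-1)
= 143/11 = 13

d = 13


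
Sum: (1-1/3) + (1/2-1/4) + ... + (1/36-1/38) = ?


Telescoping with gap 2: two head and two tail terms survive.
= (1 + 1/2) - (1/37 + 1/38)
= 3/2 - 1/37 - 1/38 = 1017/703

Sum = 1017/703


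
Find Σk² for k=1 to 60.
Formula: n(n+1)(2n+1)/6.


n = 60
n(n+1)(2n+1)/6 = 60×61×121/6
= 442860/6 = 73810

Σk² = 73810


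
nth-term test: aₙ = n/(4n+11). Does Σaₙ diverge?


lim(n→∞) n/(4n+11) = 1/4 = 1/4  (divide numerator and denominator by n)
lim aₙ = 1/4 ≠ 0 → series DIVERGES

Diverges (lim aₙ = 1/4 ≠ 0)


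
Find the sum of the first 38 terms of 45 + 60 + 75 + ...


aₙ = 45 + (38-1)×15 = 600
Sₙ = n(a₁+aₙ)/2 = 38×(45+600)/2
= 38×645/2 = 12255

S_38 = 12255


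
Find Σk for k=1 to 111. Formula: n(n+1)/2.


n(n+1)/2 = 111×112/2 = 12432/2 = 6216

Σk = 6216


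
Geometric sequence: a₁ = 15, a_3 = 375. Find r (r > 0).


r^(n-1) = aₙ/a₁
r^2 = 375/15 = 25
r = 25^(1/2)
= ±5; taking r > 0 gives r = 5

r = 5


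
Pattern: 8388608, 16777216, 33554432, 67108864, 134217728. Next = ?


Pattern: powers of 2: 2ⁿ
Terms: 8388608, 16777216, 33554432, 67108864, 134217728
Next term = 268435456

Next term = 268435456


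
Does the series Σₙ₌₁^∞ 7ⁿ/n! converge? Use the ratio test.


aₙ = 7^n/n!
a_{n+1}/aₙ = 7^(n+1)/(n+1)! × n!/7^n
= 7/(n+1)
L = lim(n→∞) 7/(n+1) = 0
L < 1 → series CONVERGES

Converges (ratio test: L = 0 < 1)


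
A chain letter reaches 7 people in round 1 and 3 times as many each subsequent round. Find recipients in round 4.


aₙ = a₁·r^(n-1)
= 7×3^3
= 7×27
= 189

a_4 = 189


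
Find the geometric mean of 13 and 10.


GM = √(13×10) = √130 = 11.4018

GM = 11.4018


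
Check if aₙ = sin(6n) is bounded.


For all n, -1 ≤ sin(6n) ≤ 1, so -1 ≤ sin(6n) ≤ 1
Lower bound: -1, Upper bound: 1
The sequence IS bounded

Bounded (-1 ≤ aₙ ≤ 1)


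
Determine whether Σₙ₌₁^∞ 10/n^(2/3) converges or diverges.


p-series test: Σ c/n^p converges if p > 1, diverges if p ≤ 1 (constant c > 0 doesn't affect convergence).
p = 2/3
2/3 ≤ 1 → DIVERGES

Diverges (p = 2/3 ≤ 1)


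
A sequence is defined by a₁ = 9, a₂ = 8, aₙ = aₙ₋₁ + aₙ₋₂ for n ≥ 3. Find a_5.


Computing iteratively: 9, 8, 17, 25, 42
a_5 = 42

a_5 = 42


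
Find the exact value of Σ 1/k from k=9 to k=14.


Σₖ₌9^14 1/k = 1/9 + 1/10 + 1/11 + 1/12 + 1/13 + 1/14
= 96163/180180
≈ 0.5337

Sum = 96163/180180 ≈ 0.5337


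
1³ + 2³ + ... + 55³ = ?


n(n+1)/2 = 55×56/2 = 1540
Σk³ = 1540² = 2371600

Σk³ = 2371600


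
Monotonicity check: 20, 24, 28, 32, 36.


Differences: 4, 4, 4, 4
All differences > 0 → strictly INCREASING

Monotonically increasing


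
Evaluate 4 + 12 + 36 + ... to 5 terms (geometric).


Sₙ = 4×(3^5 - 1)/(3 - 1)
= 4×(243 - 1)/2
= 4×242/2
= 484

S_5 = 484


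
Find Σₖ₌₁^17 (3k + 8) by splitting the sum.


Σ(3k+8) = 3·Σk + 8·n
= 3·153 + 8·17
= 459 + 136 = 595

Σ = 595


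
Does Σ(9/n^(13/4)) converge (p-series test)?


p-series test: Σ c/n^p converges if p > 1, diverges if p ≤ 1 (constant c > 0 doesn't affect convergence).
p = 13/4
13/4 > 1 → CONVERGES

Converges (p = 13/4 > 1)


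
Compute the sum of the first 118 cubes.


n(n+1)/2 = 118×119/2 = 7021
Σk³ = 7021² = 49294441

Σk³ = 49294441


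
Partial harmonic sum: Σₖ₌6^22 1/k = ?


Σₖ₌6^22 1/k = 1/6 + 1/7 + 1/8 + ... + 1/22
= 109216951/77597520
≈ 1.4075

Sum = 109216951/77597520 ≈ 1.4075


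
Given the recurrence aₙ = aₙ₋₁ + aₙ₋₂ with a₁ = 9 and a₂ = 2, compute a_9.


Computing iteratively: 9, 2, 11, 13, 24, 37, 61, 98, 159
a_9 = 159

a_9 = 159


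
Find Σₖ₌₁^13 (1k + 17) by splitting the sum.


Σ(1k+17) = 1·Σk + 17·n
= 1·91 + 17·13
= 91 + 221 = 312

Σ = 312


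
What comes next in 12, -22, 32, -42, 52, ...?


Pattern: alternating sign, magnitude arithmetic (d=10)
Terms: 12, -22, 32, -42, 52
Next term = -62

Next term = -62


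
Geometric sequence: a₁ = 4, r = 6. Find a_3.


aₙ = a₁·r^(n-1)
= 4×6^2
= 4×36
= 144

a_3 = 144


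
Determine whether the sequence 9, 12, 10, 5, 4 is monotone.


Differences: 3, -2, -5, -1
Difference at position 1 is +3 (> 0) but position 2 is -2 (< 0) — sequence both rises and falls
→ NOT monotonic

Not monotonic


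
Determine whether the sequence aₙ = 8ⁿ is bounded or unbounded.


aₙ = 8ⁿ → as n→∞, aₙ→∞ (since base 8 > 1)
No finite upper bound exists
The sequence is UNBOUNDED

Unbounded (aₙ → ∞ as n → ∞)


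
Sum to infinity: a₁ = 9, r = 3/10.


S∞ = a₁/(1-r) = 9/(1 - 3/10)
= 9/(7/10)
= 90/7

S∞ = 90/7


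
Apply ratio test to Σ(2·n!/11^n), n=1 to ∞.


aₙ = 2·n!/11^n
a_{n+1}/aₙ = (n+1)!/11^(n+1) × 11^n/n!  (constant 2 cancels)
= (n+1)/11
L = lim(n→∞) (n+1)/11 = ∞
L > 1 → series DIVERGES

Diverges (ratio test: L = ∞ > 1)


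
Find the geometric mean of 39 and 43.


GM = √(39×43) = √1677 = 40.9512

GM = 40.9512


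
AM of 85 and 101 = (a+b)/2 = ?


AM = (85 + 101)/2 = 186/2 = 93

AM = 93


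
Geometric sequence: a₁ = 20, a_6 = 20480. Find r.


r^(n-1) = aₙ/a₁
r^5 = 20480/20 = 1024
r = 1024^(1/5)
= 4

r = 4


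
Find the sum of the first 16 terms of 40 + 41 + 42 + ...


aₙ = 40 + (16-1)×1 = 55
Sₙ = n(a₁+aₙ)/2 = 16×(40+55)/2
= 16×95/2 = 760

S_16 = 760


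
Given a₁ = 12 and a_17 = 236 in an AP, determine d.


d = (aₙ - a₁)/(n-1)
= (236 - 12)/(17-1)
= 224/16 = 14

d = 14


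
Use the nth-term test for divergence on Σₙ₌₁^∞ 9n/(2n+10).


lim(n→∞) 9n/(2n+10) = 9/2 = 9/2  (divide numerator and denominator by n)
lim aₙ = 9/2 ≠ 0 → series DIVERGES

Diverges (lim aₙ = 9/2 ≠ 0)


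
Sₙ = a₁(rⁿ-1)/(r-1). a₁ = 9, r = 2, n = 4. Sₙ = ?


Sₙ = 9×(2^4 - 1)/(2 - 1)
= 9×(16 - 1)/1
= 9×15/1
= 135

S_4 = 135


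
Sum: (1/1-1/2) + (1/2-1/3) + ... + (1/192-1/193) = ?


Telescoping: adjacent terms cancel.
= 1/1 - 1/193
= 1 - 1/193 = 192/193

Sum = 192/193


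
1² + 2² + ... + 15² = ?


n = 15
n(n+1)(2n+1)/6 = 15×16×31/6
= 7440/6 = 1240

Σk² = 1240


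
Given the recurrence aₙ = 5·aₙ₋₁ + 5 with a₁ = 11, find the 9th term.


Computing step by step:
a_1 = 11
a_2 = 60
a_3 = 305
a_4 = 1530
a_5 = 7655
a_6 = 38280
a_7 = 191405
a_8 = 957030
a_9 = 4785155


a_9 = 4785155


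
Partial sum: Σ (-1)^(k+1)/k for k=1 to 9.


S = 1 - 1/2 + 1/3 - 1/4 + 1/5 - 1/6 + 1/7 - 1/8 ± ...
= 0.7456
(Full series converges to +ln(2) ≈ +0.6931)

S_9 = 0.7456


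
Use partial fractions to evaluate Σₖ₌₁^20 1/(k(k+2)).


1/(k(k+2)) = (1/2)·(1/k - 1/(k+2)) (partial fractions)
Telescoping: Σ = (1/2)·(1 + 1/2 - 1/21 - 1/22) = 325/462

Sum = 325/462


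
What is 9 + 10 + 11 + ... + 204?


Σₖ₌9^204 k = Σₖ₌₁^204 k − Σₖ₌₁^8 k
= 204·205/2 − 8·9/2
= 20910 − 36 = 20874

Σk = 20874


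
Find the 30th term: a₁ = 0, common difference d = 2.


aₙ = a₁ + (n-1)d
= 0 + (30-1)×2
= 0 + 58
= 58

a_30 = 58


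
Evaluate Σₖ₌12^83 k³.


Σₖ₌12^83 k³ = [83·84/2]² − [11·12/2]²
= 12152196 − 4356 = 12147840

Σk³ = 12147840


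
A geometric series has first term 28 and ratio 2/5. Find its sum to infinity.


S∞ = a₁/(1-r) = 28/(1 - 2/5)
= 28/(3/5)
= 140/3

S∞ = 140/3


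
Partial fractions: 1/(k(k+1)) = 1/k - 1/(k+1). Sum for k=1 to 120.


1/(k(k+1)) = 1/k - 1/(k+1) (partial fractions)
Telescoping: Σ = 1 - 1/121 = 120/121

Sum = 120/121


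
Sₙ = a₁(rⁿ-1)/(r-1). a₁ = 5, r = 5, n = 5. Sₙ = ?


Sₙ = 5×(5^5 - 1)/(5 - 1)
= 5×(3125 - 1)/4
= 5×3124/4
= 3905

S_5 = 3905


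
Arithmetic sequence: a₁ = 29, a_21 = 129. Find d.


d = (aₙ - a₁)/(n-1)
= (129 - 29)/(21-1)
= 100/20 = 5

d = 5


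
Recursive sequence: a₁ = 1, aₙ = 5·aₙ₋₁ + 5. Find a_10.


Computing step by step:
a_1 = 1
a_2 = 10
a_3 = 55
a_4 = 280
a_5 = 1405
a_6 = 7030
a_7 = 35155
a_8 = 175780
a_9 = 878905
a_10 = 4394530


a_10 = 4394530


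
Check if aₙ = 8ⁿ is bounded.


aₙ = 8ⁿ → as n→∞, aₙ→∞ (since base 8 > 1)
No finite upper bound exists
The sequence is UNBOUNDED

Unbounded (aₙ → ∞ as n → ∞)


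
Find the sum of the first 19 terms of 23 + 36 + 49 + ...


aₙ = 23 + (19-1)×13 = 257
Sₙ = n(a₁+aₙ)/2 = 19×(23+257)/2
= 19×280/2 = 2660

S_19 = 2660


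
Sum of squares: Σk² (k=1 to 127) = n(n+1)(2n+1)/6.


n = 127
n(n+1)(2n+1)/6 = 127×128×255/6
= 4145280/6 = 690880

Σk² = 690880


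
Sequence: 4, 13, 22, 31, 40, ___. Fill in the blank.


Pattern: arithmetic (d=9)
Terms: 4, 13, 22, 31, 40
Next term = 49

Next term = 49


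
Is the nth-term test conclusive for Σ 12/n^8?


lim(n→∞) 12/n^8 = 0
lim aₙ = 0 → nth-term test is INCONCLUSIVE
(Need other tests; this is actually a convergent p-series with p=8 > 1)

Inconclusive (lim aₙ = 0; need another test)


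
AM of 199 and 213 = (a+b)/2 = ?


AM = (199 + 213)/2 = 412/2 = 206

AM = 206


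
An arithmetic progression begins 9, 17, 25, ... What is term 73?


aₙ = a₁ + (n-1)d
= 9 + (73-1)×8
= 9 + 576
= 585

a_73 = 585


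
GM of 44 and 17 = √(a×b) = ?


GM = √(44×17) = √748 = 27.3496

GM = 27.3496


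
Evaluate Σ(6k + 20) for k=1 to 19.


Σ(6k+20) = 6·Σk + 20·n
= 6·190 + 20·19
= 1140 + 380 = 1520

Σ = 1520


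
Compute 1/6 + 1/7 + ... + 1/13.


Σₖ₌6^13 1/k = 1/6 + 1/7 + 1/8 + 1/9 + 1/10 + 1/11 + 1/12 + 1/13
= 323171/360360
≈ 0.8968

Sum = 323171/360360 ≈ 0.8968


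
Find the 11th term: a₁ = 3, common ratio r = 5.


aₙ = a₁·r^(n-1)
= 3×5^10
= 3×9765625
= 29296875

a_11 = 29296875


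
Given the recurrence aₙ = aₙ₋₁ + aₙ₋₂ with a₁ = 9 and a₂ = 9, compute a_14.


Computing iteratively: 9, 9, 18, 27, 45, 72, 117, 189, 306, 495, 801, 1296, ...
a_14 = 3393

a_14 = 3393


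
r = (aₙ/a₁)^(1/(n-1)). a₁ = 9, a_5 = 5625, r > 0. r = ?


r^(n-1) = aₙ/a₁
r^4 = 5625/9 = 625
r = 625^(1/4)
= ±5; taking r > 0 gives r = 5

r = 5


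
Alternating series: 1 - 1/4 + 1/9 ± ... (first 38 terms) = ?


S = 1 - 1/4 + 1/9 - 1/16 + 1/25 - 1/36 + 1/49 - 1/64 ± ...
= 0.8221
(Full series converges to +π²/12 ≈ +0.8225)

S_38 = 0.8221


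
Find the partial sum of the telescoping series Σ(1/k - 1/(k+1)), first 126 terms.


Telescoping: adjacent terms cancel.
= 1/1 - 1/127
= 1 - 1/127 = 126/127

Sum = 126/127


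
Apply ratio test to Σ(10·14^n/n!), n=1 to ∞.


aₙ = 10·14^n/n!
a_{n+1}/aₙ = 14^(n+1)/(n+1)! × n!/14^n  (constant 10 cancels)
= 14/(n+1)
L = lim(n→∞) 14/(n+1) = 0
L < 1 → series CONVERGES

Converges (ratio test: L = 0 < 1)


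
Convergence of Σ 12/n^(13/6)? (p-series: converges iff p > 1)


p-series test: Σ c/n^p converges if p > 1, diverges if p ≤ 1 (constant c > 0 doesn't affect convergence).
p = 13/6
13/6 > 1 → CONVERGES

Converges (p = 13/6 > 1)


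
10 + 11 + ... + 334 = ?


Σₖ₌10^334 k = Σₖ₌₁^334 k − Σₖ₌₁^9 k
= 334·335/2 − 9·10/2
= 55945 − 45 = 55900

Σk = 55900


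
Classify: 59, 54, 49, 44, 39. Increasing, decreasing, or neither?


Differences: -5, -5, -5, -5
All differences < 0 → strictly DECREASING

Monotonically decreasing


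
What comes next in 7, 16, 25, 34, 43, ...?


Pattern: arithmetic (d=9)
Terms: 7, 16, 25, 34, 43
Next term = 52

Next term = 52


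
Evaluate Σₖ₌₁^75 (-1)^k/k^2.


S = -1 + 1/4 - 1/9 + 1/16 - 1/25 + 1/36 - 1/49 + 1/64 ± ...
= -0.8226
(Full series converges to -π²/12 ≈ -0.8225)

S_75 = -0.8226


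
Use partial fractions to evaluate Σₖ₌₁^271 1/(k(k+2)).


1/(k(k+2)) = (1/2)·(1/k - 1/(k+2)) (partial fractions)
Telescoping: Σ = (1/2)·(1 + 1/2 - 1/272 - 1/273) = 110839/148512

Sum = 110839/148512


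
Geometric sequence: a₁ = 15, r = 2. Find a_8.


aₙ = a₁·r^(n-1)
= 15×2^7
= 15×128
= 1920

a_8 = 1920


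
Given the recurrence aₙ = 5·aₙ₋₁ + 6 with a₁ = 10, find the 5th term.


Computing step by step:
a_1 = 10
a_2 = 56
a_3 = 286
a_4 = 1436
a_5 = 7186


a_5 = 7186


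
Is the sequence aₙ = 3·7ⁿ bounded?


aₙ = 3·7ⁿ → as n→∞, aₙ→∞ (since base 7 > 1)
No finite upper bound exists
The sequence is UNBOUNDED

Unbounded (aₙ → ∞ as n → ∞)


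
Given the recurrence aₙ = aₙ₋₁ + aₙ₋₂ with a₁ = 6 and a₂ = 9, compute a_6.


Computing iteratively: 6, 9, 15, 24, 39, 63
a_6 = 63

a_6 = 63


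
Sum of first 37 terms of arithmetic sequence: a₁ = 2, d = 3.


aₙ = 2 + (37-1)×3 = 110
Sₙ = n(a₁+aₙ)/2 = 37×(2+110)/2
= 37×112/2 = 2072

S_37 = 2072


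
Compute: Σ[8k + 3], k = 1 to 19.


Σ(8k+3) = 8·Σk + 3·n
= 8·190 + 3·19
= 1520 + 57 = 1577

Σ = 1577


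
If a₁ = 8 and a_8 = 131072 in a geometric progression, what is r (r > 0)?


r^(n-1) = aₙ/a₁
r^7 = 131072/8 = 16384
r = 16384^(1/7)
= 4

r = 4


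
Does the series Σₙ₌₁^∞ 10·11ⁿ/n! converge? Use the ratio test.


aₙ = 10·11^n/n!
a_{n+1}/aₙ = 11^(n+1)/(n+1)! × n!/11^n  (constant 10 cancels)
= 11/(n+1)
L = lim(n→∞) 11/(n+1) = 0
L < 1 → series CONVERGES

Converges (ratio test: L = 0 < 1)


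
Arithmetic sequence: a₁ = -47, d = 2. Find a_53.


aₙ = a₁ + (n-1)d
= -47 + (53-1)×2
= -47 + 104
= 57

a_53 = 57


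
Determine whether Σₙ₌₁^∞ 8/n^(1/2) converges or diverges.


p-series test: Σ c/n^p converges if p > 1, diverges if p ≤ 1 (constant c > 0 doesn't affect convergence).
p = 1/2
1/2 ≤ 1 → DIVERGES

Diverges (p = 1/2 ≤ 1)


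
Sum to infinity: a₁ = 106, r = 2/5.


S∞ = a₁/(1-r) = 106/(1 - 2/5)
= 106/(3/5)
= 530/3

S∞ = 530/3


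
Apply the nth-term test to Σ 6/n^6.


lim(n→∞) 6/n^6 = 0
lim aₙ = 0 → nth-term test is INCONCLUSIVE
(Need other tests; this is actually a convergent p-series with p=6 > 1)

Inconclusive (lim aₙ = 0; need another test)


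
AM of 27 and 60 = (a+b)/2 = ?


AM = (27 + 60)/2 = 87/2 = 43.5

AM = 43.5


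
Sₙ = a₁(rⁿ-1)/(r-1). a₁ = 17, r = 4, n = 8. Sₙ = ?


Sₙ = 17×(4^8 - 1)/(4 - 1)
= 17×(65536 - 1)/3
= 17×65535/3
= 371365

S_8 = 371365


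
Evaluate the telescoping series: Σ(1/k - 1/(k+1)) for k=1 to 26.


Telescoping: adjacent terms cancel.
= 1/1 - 1/27
= 1 - 1/27 = 26/27

Sum = 26/27


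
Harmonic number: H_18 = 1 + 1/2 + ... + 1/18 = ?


H_18 = 1/1 + 1/2 + 1/3 + ... + 1/18
= 14274301/4084080
≈ 3.4951

H_18 = 14274301/4084080 ≈ 3.4951


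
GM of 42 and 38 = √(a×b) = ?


GM = √(42×38) = √1596 = 39.95

GM = 39.95


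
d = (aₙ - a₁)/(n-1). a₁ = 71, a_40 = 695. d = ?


d = (aₙ - a₁)/(n-1)
= (695 - 71)/(40-1)
= 624/39 = 16

d = 16


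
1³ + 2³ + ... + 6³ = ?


n(n+1)/2 = 6×7/2 = 21
Σk³ = 21² = 441

Σk³ = 441


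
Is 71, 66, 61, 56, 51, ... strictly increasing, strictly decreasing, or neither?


Differences: -5, -5, -5, -5
All differences < 0 → strictly DECREASING

Monotonically decreasing


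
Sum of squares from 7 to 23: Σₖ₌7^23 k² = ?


Σₖ₌7^23 k² = Σₖ₌₁^23 k² − Σₖ₌₁^6 k²
= 23·24·47/6 − 6·7·13/6
= 4324 − 91 = 4233

Σk² = 4233


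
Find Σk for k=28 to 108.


Σₖ₌28^108 k = Σₖ₌₁^108 k − Σₖ₌₁^27 k
= 108·109/2 − 27·28/2
= 5886 − 378 = 5508

Σk = 5508


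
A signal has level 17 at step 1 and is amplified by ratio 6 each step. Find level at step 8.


aₙ = a₁·r^(n-1)
= 17×6^7
= 17×279936
= 4758912

a_8 = 4758912


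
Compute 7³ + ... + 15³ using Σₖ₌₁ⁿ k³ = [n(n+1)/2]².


Σₖ₌7^15 k³ = [15·16/2]² − [6·7/2]²
= 14400 − 441 = 13959

Σk³ = 13959


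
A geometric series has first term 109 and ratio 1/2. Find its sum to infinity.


S∞ = a₁/(1-r) = 109/(1 - 1/2)
= 109/(1/2)
= 218

S∞ = 218


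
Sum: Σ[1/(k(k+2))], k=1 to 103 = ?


1/(k(k+2)) = (1/2)·(1/k - 1/(k+2)) (partial fractions)
Telescoping: Σ = (1/2)·(1 + 1/2 - 1/104 - 1/105) = 16171/21840

Sum = 16171/21840


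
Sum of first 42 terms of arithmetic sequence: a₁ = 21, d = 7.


aₙ = 21 + (42-1)×7 = 308
Sₙ = n(a₁+aₙ)/2 = 42×(21+308)/2
= 42×329/2 = 6909

S_42 = 6909


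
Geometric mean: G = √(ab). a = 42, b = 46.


GM = √(42×46) = √1932 = 43.9545

GM = 43.9545


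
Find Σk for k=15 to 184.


Σₖ₌15^184 k = Σₖ₌₁^184 k − Σₖ₌₁^14 k
= 184·185/2 − 14·15/2
= 17020 − 105 = 16915

Σk = 16915


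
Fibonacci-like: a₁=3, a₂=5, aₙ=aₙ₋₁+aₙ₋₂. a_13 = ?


Computing iteratively: 3, 5, 8, 13, 21, 34, 55, 89, 144, 233, 377, 610, ...
a_13 = 987

a_13 = 987


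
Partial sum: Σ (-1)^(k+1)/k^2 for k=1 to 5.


S = 1 - 1/4 + 1/9 - 1/16 + 1/25
= 0.8386
(Full series converges to +π²/12 ≈ +0.8225)

S_5 = 0.8386


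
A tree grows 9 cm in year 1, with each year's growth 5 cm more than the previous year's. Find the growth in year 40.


aₙ = a₁ + (n-1)d
= 9 + (40-1)×5
= 9 + 195
= 204

a_40 = 204


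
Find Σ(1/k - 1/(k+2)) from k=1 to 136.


Telescoping with gap 2: two head and two tail terms survive.
= (1 + 1/2) - (1/137 + 1/138)
= 3/2 - 1/137 - 1/138 = 14042/9453

Sum = 14042/9453


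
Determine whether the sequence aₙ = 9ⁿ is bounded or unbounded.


aₙ = 9ⁿ → as n→∞, aₙ→∞ (since base 9 > 1)
No finite upper bound exists
The sequence is UNBOUNDED

Unbounded (aₙ → ∞ as n → ∞)


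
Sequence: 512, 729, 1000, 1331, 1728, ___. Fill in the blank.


Pattern: perfect cubes: n³
Terms: 512, 729, 1000, 1331, 1728
Next term = 2197

Next term = 2197


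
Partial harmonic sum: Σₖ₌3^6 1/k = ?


Σₖ₌3^6 1/k = 1/3 + 1/4 + 1/5 + 1/6
= 19/20
≈ 0.95

Sum = 19/20 ≈ 0.95


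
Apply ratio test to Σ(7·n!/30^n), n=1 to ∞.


aₙ = 7·n!/30^n
a_{n+1}/aₙ = (n+1)!/30^(n+1) × 30^n/n!  (constant 7 cancels)
= (n+1)/30
L = lim(n→∞) (n+1)/30 = ∞
L > 1 → series DIVERGES

Diverges (ratio test: L = ∞ > 1)


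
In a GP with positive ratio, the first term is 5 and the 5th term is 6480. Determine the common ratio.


r^(n-1) = aₙ/a₁
r^4 = 6480/5 = 1296
r = 1296^(1/4)
= ±6; taking r > 0 gives r = 6

r = 6


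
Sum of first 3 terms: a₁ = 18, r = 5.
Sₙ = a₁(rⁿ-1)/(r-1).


Sₙ = 18×(5^3 - 1)/(5 - 1)
= 18×(125 - 1)/4
= 18×124/4
= 558

S_3 = 558


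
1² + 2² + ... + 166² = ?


n = 166
n(n+1)(2n+1)/6 = 166×167×333/6
= 9231426/6 = 1538571

Σk² = 1538571


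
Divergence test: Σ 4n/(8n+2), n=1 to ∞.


lim(n→∞) 4n/(8n+2) = 4/8 = 1/2  (divide numerator and denominator by n)
lim aₙ = 1/2 ≠ 0 → series DIVERGES

Diverges (lim aₙ = 1/2 ≠ 0)


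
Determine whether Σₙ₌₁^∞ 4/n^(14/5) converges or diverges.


p-series test: Σ c/n^p converges if p > 1, diverges if p ≤ 1 (constant c > 0 doesn't affect convergence).
p = 14/5
14/5 > 1 → CONVERGES

Converges (p = 14/5 > 1)


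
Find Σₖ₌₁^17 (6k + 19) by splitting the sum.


Σ(6k+19) = 6·Σk + 19·n
= 6·153 + 19·17
= 918 + 323 = 1241

Σ = 1241


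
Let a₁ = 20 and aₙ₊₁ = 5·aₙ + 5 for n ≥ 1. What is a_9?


Computing step by step:
a_1 = 20
a_2 = 105
a_3 = 530
a_4 = 2655
a_5 = 13280
a_6 = 66405
a_7 = 332030
a_8 = 1660155
a_9 = 8300780


a_9 = 8300780
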